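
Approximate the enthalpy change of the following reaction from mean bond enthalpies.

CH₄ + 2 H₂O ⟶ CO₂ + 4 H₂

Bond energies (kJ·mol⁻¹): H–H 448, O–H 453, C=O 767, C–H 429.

Bonds broken (reactants):
  C–H: 4 × 429 = 1716
  O–H: 4 × 453 = 1812
  Σ(broken) = 3528 kJ
Bonds formed (products):
  C=O: 2 × 767 = 1534
  H–H: 4 × 448 = 1792
  Σ(formed) = 3326 kJ
ΔH = Σ(broken) − Σ(formed) = 3528 − 3326 = +202 kJ

ΔH ≈ +202 kJ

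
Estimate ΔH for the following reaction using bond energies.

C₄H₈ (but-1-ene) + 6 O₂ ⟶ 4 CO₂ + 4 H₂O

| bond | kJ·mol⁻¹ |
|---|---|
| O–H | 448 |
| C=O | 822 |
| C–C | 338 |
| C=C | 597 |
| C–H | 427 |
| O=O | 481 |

ΔH ≈ −2585 kJ

Bonds broken (reactants):
  C–C: 2 × 338 = 676
  C–H: 8 × 427 = 3416
  C=C: 1 × 597 = 597
  O=O: 6 × 481 = 2886
  Σ(broken) = 7575 kJ
Bonds formed (products):
  C=O: 8 × 822 = 6576
  O–H: 8 × 448 = 3584
  Σ(formed) = 10160 kJ
ΔH = Σ(broken) − Σ(formed) = 7575 − 10160 = −2585 kJ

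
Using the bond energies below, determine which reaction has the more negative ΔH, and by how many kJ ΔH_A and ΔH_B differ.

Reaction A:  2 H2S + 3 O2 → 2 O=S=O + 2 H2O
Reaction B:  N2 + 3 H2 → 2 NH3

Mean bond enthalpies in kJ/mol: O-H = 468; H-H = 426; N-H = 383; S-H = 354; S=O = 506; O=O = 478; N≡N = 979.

Reaction A, by 1005 kJ

Reaction A:
  Bonds broken (reactants):
    O=O: 3 × 478 = 1434
    S-H: 4 × 354 = 1416
    Σ(broken) = 2850 kJ
  Bonds formed (products):
    O-H: 4 × 468 = 1872
    S=O: 4 × 506 = 2024
    Σ(formed) = 3896 kJ
  ΔH_A = 2850 − 3896 = −1046 kJ
Reaction B:
  Bonds broken (reactants):
    H-H: 3 × 426 = 1278
    N≡N: 1 × 979 = 979
    Σ(broken) = 2257 kJ
  Bonds formed (products):
    N-H: 6 × 383 = 2298
    Σ(formed) = 2298 kJ
  ΔH_B = 2257 − 2298 = −41 kJ
ΔH_A − ΔH_B = −1005 kJ, so reaction A has the more negative ΔH; |ΔH_A − ΔH_B| = 1005 kJ.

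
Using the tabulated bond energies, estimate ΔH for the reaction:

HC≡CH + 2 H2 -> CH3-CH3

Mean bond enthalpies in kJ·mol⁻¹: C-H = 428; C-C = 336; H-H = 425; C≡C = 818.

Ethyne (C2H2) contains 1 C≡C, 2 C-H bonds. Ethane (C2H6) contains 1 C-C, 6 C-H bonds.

Bonds broken (reactants):
  C≡C: 1 × 818 = 818
  C-H: 2 × 428 = 856
  H-H: 2 × 425 = 850
  Σ(broken) = 2524 kJ
Bonds formed (products):
  C-C: 1 × 336 = 336
  C-H: 6 × 428 = 2568
  Σ(formed) = 2904 kJ
ΔH = Σ(broken) − Σ(formed) = 2524 − 2904 = −380 kJ

ΔH ≈ −380 kJ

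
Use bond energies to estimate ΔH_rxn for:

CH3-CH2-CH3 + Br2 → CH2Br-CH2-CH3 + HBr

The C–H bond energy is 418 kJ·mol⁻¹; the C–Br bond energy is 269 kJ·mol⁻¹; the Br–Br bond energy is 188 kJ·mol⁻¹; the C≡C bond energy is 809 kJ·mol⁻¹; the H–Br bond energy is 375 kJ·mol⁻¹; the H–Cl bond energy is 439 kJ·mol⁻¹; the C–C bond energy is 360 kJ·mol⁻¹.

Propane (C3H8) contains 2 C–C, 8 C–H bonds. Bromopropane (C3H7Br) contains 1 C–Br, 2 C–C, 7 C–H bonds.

ΔH ≈ −38 kJ

Bonds broken (reactants):
  Br–Br: 1 × 188 = 188
  C–C: 2 × 360 = 720
  C–H: 8 × 418 = 3344
  Σ(broken) = 4252 kJ
Bonds formed (products):
  C–Br: 1 × 269 = 269
  C–C: 2 × 360 = 720
  C–H: 7 × 418 = 2926
  H–Br: 1 × 375 = 375
  Σ(formed) = 4290 kJ
ΔH = Σ(broken) − Σ(formed) = 4252 − 4290 = −38 kJ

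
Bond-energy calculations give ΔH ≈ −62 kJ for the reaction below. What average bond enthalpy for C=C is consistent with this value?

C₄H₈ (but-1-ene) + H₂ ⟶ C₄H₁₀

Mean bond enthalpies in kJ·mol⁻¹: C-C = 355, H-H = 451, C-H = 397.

D(C=C) ≈ 636 kJ/mol

Let D be the C=C bond energy.
Σ(broken) = 2×355 + 8×397 + 1×D + 1×451 = 4337 + D
Σ(formed) = 3×355 + 10×397 = 5035
ΔH = Σ(broken) − Σ(formed) = (4337 + D) − (5035) = −698 + D
Setting this equal to −62 kJ gives D = 636 kJ/mol.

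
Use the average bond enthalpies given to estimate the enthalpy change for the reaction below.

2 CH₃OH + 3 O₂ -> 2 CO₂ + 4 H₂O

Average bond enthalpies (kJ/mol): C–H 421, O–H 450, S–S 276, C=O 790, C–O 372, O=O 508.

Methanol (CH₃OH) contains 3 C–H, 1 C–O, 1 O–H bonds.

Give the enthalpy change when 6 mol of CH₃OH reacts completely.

Bonds broken (reactants):
  C–H: 6 × 421 = 2526
  C–O: 2 × 372 = 744
  O–H: 2 × 450 = 900
  O=O: 3 × 508 = 1524
  Σ(broken) = 5694 kJ
Bonds formed (products):
  C=O: 4 × 790 = 3160
  O–H: 8 × 450 = 3600
  Σ(formed) = 6760 kJ
ΔH = Σ(broken) − Σ(formed) = 5694 − 6760 = −1066 kJ
For 3× the reaction as written: 3 × (−1066) = −3198 kJ

ΔH = −3198 kJ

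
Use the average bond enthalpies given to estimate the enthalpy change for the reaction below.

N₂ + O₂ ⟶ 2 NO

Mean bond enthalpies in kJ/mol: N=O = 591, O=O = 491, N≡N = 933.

ΔH ≈ +242 kJ

Bonds broken (reactants):
  N≡N: 1 × 933 = 933
  O=O: 1 × 491 = 491
  Σ(broken) = 1424 kJ
Bonds formed (products):
  N=O: 2 × 591 = 1182
  Σ(formed) = 1182 kJ
ΔH = Σ(broken) − Σ(formed) = 1424 − 1182 = +242 kJ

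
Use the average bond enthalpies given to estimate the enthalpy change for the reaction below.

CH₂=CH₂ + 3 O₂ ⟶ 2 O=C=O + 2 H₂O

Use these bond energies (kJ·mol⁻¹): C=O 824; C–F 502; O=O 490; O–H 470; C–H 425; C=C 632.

ΔH ≈ −1374 kJ

Bonds broken (reactants):
  C–H: 4 × 425 = 1700
  C=C: 1 × 632 = 632
  O=O: 3 × 490 = 1470
  Σ(broken) = 3802 kJ
Bonds formed (products):
  C=O: 4 × 824 = 3296
  O–H: 4 × 470 = 1880
  Σ(formed) = 5176 kJ
ΔH = Σ(broken) − Σ(formed) = 3802 − 5176 = −1374 kJ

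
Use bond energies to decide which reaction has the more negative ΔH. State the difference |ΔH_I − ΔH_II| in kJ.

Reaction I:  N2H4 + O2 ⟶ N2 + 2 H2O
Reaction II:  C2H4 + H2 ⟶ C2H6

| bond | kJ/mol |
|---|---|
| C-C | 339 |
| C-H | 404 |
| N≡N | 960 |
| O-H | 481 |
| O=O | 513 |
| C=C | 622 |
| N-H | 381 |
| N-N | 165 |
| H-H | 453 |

Reaction I, by 610 kJ

Reaction I:
  Bonds broken (reactants):
    N-H: 4 × 381 = 1524
    N-N: 1 × 165 = 165
    O=O: 1 × 513 = 513
    Σ(broken) = 2202 kJ
  Bonds formed (products):
    N≡N: 1 × 960 = 960
    O-H: 4 × 481 = 1924
    Σ(formed) = 2884 kJ
  ΔH_I = 2202 − 2884 = −682 kJ
Reaction II:
  Bonds broken (reactants):
    C-H: 4 × 404 = 1616
    C=C: 1 × 622 = 622
    H-H: 1 × 453 = 453
    Σ(broken) = 2691 kJ
  Bonds formed (products):
    C-C: 1 × 339 = 339
    C-H: 6 × 404 = 2424
    Σ(formed) = 2763 kJ
  ΔH_II = 2691 − 2763 = −72 kJ
ΔH_I − ΔH_II = −610 kJ, so reaction I has the more negative ΔH; |ΔH_I − ΔH_II| = 610 kJ.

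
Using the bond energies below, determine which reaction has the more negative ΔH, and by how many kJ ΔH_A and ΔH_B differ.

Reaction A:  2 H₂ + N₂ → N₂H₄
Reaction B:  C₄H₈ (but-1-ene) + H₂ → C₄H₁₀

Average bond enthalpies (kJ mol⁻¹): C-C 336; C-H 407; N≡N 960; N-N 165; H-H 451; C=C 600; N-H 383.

Reaction A:
  Bonds broken (reactants):
    H-H: 2 × 451 = 902
    N≡N: 1 × 960 = 960
    Σ(broken) = 1862 kJ
  Bonds formed (products):
    N-H: 4 × 383 = 1532
    N-N: 1 × 165 = 165
    Σ(formed) = 1697 kJ
  ΔH_A = 1862 − 1697 = +165 kJ
Reaction B:
  Bonds broken (reactants):
    C-C: 2 × 336 = 672
    C-H: 8 × 407 = 3256
    C=C: 1 × 600 = 600
    H-H: 1 × 451 = 451
    Σ(broken) = 4979 kJ
  Bonds formed (products):
    C-C: 3 × 336 = 1008
    C-H: 10 × 407 = 4070
    Σ(formed) = 5078 kJ
  ΔH_B = 4979 − 5078 = −99 kJ
ΔH_A − ΔH_B = +264 kJ, so reaction B has the more negative ΔH; |ΔH_A − ΔH_B| = 264 kJ.

Reaction B, by 264 kJ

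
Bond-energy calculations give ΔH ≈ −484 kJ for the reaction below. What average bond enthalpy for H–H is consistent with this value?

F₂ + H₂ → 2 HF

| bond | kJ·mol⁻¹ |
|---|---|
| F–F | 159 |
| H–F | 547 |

D(H–H) ≈ 451 kJ/mol

Let D be the H–H bond energy.
Σ(broken) = 1×159 + 1×D = 159 + D
Σ(formed) = 2×547 = 1094
ΔH = Σ(broken) − Σ(formed) = (159 + D) − (1094) = −935 + D
Setting this equal to −484 kJ gives D = 451 kJ/mol.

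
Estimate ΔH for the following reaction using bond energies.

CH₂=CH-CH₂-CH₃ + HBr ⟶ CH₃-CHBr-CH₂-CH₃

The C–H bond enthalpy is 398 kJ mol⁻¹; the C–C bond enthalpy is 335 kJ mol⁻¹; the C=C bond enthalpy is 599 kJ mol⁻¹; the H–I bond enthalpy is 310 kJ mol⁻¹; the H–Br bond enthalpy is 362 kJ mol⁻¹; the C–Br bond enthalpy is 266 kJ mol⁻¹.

Bonds broken (reactants):
  C–C: 2 × 335 = 670
  C–H: 8 × 398 = 3184
  C=C: 1 × 599 = 599
  H–Br: 1 × 362 = 362
  Σ(broken) = 4815 kJ
Bonds formed (products):
  C–Br: 1 × 266 = 266
  C–C: 3 × 335 = 1005
  C–H: 9 × 398 = 3582
  Σ(formed) = 4853 kJ
ΔH = Σ(broken) − Σ(formed) = 4815 − 4853 = −38 kJ

ΔH ≈ −38 kJ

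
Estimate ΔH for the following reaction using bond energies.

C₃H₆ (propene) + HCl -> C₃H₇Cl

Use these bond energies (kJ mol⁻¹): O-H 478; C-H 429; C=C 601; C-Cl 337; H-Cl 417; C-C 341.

Bonds broken (reactants):
  C-C: 1 × 341 = 341
  C-H: 6 × 429 = 2574
  C=C: 1 × 601 = 601
  H-Cl: 1 × 417 = 417
  Σ(broken) = 3933 kJ
Bonds formed (products):
  C-C: 2 × 341 = 682
  C-Cl: 1 × 337 = 337
  C-H: 7 × 429 = 3003
  Σ(formed) = 4022 kJ
ΔH = Σ(broken) − Σ(formed) = 3933 − 4022 = −89 kJ

ΔH ≈ −89 kJ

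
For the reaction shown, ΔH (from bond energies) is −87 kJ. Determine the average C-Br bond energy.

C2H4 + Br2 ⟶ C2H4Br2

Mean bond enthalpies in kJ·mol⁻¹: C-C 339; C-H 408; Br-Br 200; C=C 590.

D(C-Br) ≈ 269 kJ/mol

Let D be the C-Br bond energy.
Σ(broken) = 1×200 + 4×408 + 1×590 = 2422
Σ(formed) = 2×D + 1×339 + 4×408 = 1971 + 2D
ΔH = Σ(broken) − Σ(formed) = (2422) − (1971 + 2D) = +451 − 2D
Setting this equal to −87 kJ gives 2D = 538, so D = 269 kJ/mol.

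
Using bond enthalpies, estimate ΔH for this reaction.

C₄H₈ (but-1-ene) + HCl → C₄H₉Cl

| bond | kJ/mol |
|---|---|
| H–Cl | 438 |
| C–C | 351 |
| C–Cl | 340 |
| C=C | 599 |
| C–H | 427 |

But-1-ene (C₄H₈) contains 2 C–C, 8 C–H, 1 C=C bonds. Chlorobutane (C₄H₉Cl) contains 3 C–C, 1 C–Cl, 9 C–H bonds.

Bonds broken (reactants):
  C–C: 2 × 351 = 702
  C–H: 8 × 427 = 3416
  C=C: 1 × 599 = 599
  H–Cl: 1 × 438 = 438
  Σ(broken) = 5155 kJ
Bonds formed (products):
  C–C: 3 × 351 = 1053
  C–Cl: 1 × 340 = 340
  C–H: 9 × 427 = 3843
  Σ(formed) = 5236 kJ
ΔH = Σ(broken) − Σ(formed) = 5155 − 5236 = −81 kJ

ΔH ≈ −81 kJ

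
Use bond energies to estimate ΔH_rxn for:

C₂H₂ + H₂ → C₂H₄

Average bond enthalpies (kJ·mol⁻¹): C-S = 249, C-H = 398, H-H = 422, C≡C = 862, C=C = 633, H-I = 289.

Bonds broken (reactants):
  C≡C: 1 × 862 = 862
  C-H: 2 × 398 = 796
  H-H: 1 × 422 = 422
  Σ(broken) = 2080 kJ
Bonds formed (products):
  C-H: 4 × 398 = 1592
  C=C: 1 × 633 = 633
  Σ(formed) = 2225 kJ
ΔH = Σ(broken) − Σ(formed) = 2080 − 2225 = −145 kJ

ΔH ≈ −145 kJ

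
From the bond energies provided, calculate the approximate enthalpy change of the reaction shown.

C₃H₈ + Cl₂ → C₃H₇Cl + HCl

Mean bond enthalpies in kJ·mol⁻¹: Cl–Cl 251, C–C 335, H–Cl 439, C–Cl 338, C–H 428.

Bonds broken (reactants):
  C–C: 2 × 335 = 670
  C–H: 8 × 428 = 3424
  Cl–Cl: 1 × 251 = 251
  Σ(broken) = 4345 kJ
Bonds formed (products):
  C–C: 2 × 335 = 670
  C–Cl: 1 × 338 = 338
  C–H: 7 × 428 = 2996
  H–Cl: 1 × 439 = 439
  Σ(formed) = 4443 kJ
ΔH = Σ(broken) − Σ(formed) = 4345 − 4443 = −98 kJ

ΔH ≈ −98 kJ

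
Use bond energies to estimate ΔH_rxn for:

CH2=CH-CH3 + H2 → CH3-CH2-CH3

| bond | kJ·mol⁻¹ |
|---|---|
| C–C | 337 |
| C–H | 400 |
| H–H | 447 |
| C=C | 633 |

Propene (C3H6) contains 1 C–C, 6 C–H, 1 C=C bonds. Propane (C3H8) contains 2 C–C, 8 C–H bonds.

Bonds broken (reactants):
  C–C: 1 × 337 = 337
  C–H: 6 × 400 = 2400
  C=C: 1 × 633 = 633
  H–H: 1 × 447 = 447
  Σ(broken) = 3817 kJ
Bonds formed (products):
  C–C: 2 × 337 = 674
  C–H: 8 × 400 = 3200
  Σ(formed) = 3874 kJ
ΔH = Σ(broken) − Σ(formed) = 3817 − 3874 = −57 kJ

ΔH ≈ −57 kJ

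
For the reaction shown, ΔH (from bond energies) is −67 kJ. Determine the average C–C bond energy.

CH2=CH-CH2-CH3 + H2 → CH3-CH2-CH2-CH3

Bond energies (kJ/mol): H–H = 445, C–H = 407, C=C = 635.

D(C–C) ≈ 333 kJ/mol

Let D be the C–C bond energy.
Σ(broken) = 2×D + 8×407 + 1×635 + 1×445 = 4336 + 2D
Σ(formed) = 3×D + 10×407 = 4070 + 3D
ΔH = Σ(broken) − Σ(formed) = (4336 + 2D) − (4070 + 3D) = +266 − D
Setting this equal to −67 kJ gives D = 333 kJ/mol.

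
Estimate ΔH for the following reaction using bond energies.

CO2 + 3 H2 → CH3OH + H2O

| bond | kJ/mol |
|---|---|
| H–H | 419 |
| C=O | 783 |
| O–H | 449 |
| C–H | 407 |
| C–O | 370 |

Bonds broken (reactants):
  C=O: 2 × 783 = 1566
  H–H: 3 × 419 = 1257
  Σ(broken) = 2823 kJ
Bonds formed (products):
  C–H: 3 × 407 = 1221
  C–O: 1 × 370 = 370
  O–H: 3 × 449 = 1347
  Σ(formed) = 2938 kJ
ΔH = Σ(broken) − Σ(formed) = 2823 − 2938 = −115 kJ

ΔH ≈ −115 kJ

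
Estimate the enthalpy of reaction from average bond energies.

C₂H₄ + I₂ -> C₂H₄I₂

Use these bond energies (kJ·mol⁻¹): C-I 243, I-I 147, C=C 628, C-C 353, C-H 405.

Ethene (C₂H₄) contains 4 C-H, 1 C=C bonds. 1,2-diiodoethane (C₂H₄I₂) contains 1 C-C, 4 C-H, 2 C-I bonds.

ΔH ≈ −64 kJ

Bonds broken (reactants):
  C-H: 4 × 405 = 1620
  C=C: 1 × 628 = 628
  I-I: 1 × 147 = 147
  Σ(broken) = 2395 kJ
Bonds formed (products):
  C-C: 1 × 353 = 353
  C-H: 4 × 405 = 1620
  C-I: 2 × 243 = 486
  Σ(formed) = 2459 kJ
ΔH = Σ(broken) − Σ(formed) = 2395 − 2459 = −64 kJ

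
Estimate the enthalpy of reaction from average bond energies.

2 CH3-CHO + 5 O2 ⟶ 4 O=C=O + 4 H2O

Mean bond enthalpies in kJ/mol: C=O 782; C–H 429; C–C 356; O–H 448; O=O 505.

ΔH ≈ −1607 kJ

Bonds broken (reactants):
  C–C: 2 × 356 = 712
  C–H: 8 × 429 = 3432
  C=O: 2 × 782 = 1564
  O=O: 5 × 505 = 2525
  Σ(broken) = 8233 kJ
Bonds formed (products):
  C=O: 8 × 782 = 6256
  O–H: 8 × 448 = 3584
  Σ(formed) = 9840 kJ
ΔH = Σ(broken) − Σ(formed) = 8233 − 9840 = −1607 kJ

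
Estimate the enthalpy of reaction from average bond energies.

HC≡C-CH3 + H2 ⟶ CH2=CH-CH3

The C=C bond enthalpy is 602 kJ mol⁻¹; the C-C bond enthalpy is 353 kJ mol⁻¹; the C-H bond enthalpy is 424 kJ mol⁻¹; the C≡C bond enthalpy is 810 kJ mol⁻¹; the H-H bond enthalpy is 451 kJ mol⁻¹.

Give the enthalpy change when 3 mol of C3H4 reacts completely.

ΔH = −567 kJ

Bonds broken (reactants):
  C≡C: 1 × 810 = 810
  C-C: 1 × 353 = 353
  C-H: 4 × 424 = 1696
  H-H: 1 × 451 = 451
  Σ(broken) = 3310 kJ
Bonds formed (products):
  C-C: 1 × 353 = 353
  C-H: 6 × 424 = 2544
  C=C: 1 × 602 = 602
  Σ(formed) = 3499 kJ
ΔH = Σ(broken) − Σ(formed) = 3310 − 3499 = −189 kJ
For 3× the reaction as written: 3 × (−189) = −567 kJ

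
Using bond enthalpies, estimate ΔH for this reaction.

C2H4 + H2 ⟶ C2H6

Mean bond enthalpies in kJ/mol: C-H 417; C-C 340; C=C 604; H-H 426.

Bonds broken (reactants):
  C-H: 4 × 417 = 1668
  C=C: 1 × 604 = 604
  H-H: 1 × 426 = 426
  Σ(broken) = 2698 kJ
Bonds formed (products):
  C-C: 1 × 340 = 340
  C-H: 6 × 417 = 2502
  Σ(formed) = 2842 kJ
ΔH = Σ(broken) − Σ(formed) = 2698 − 2842 = −144 kJ

ΔH ≈ −144 kJ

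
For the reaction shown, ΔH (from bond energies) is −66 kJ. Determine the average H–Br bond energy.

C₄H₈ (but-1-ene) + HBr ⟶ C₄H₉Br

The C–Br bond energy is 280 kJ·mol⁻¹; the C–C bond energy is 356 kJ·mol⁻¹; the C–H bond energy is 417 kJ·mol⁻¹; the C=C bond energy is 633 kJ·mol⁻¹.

D(H–Br) ≈ 354 kJ/mol

Let D be the H–Br bond energy.
Σ(broken) = 2×356 + 8×417 + 1×633 + 1×D = 4681 + D
Σ(formed) = 1×280 + 3×356 + 9×417 = 5101
ΔH = Σ(broken) − Σ(formed) = (4681 + D) − (5101) = −420 + D
Setting this equal to −66 kJ gives D = 354 kJ/mol.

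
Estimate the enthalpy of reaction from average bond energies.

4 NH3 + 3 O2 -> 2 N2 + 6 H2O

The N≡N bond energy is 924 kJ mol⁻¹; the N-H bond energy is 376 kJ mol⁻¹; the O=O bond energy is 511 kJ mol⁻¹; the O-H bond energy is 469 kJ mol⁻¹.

ΔH ≈ −1431 kJ

Bonds broken (reactants):
  N-H: 12 × 376 = 4512
  O=O: 3 × 511 = 1533
  Σ(broken) = 6045 kJ
Bonds formed (products):
  N≡N: 2 × 924 = 1848
  O-H: 12 × 469 = 5628
  Σ(formed) = 7476 kJ
ΔH = Σ(broken) − Σ(formed) = 6045 − 7476 = −1431 kJ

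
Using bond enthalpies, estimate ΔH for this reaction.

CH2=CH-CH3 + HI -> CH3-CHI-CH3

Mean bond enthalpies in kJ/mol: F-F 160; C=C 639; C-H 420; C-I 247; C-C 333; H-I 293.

Bonds broken (reactants):
  C-C: 1 × 333 = 333
  C-H: 6 × 420 = 2520
  C=C: 1 × 639 = 639
  H-I: 1 × 293 = 293
  Σ(broken) = 3785 kJ
Bonds formed (products):
  C-C: 2 × 333 = 666
  C-H: 7 × 420 = 2940
  C-I: 1 × 247 = 247
  Σ(formed) = 3853 kJ
ΔH = Σ(broken) − Σ(formed) = 3785 − 3853 = −68 kJ

ΔH ≈ −68 kJ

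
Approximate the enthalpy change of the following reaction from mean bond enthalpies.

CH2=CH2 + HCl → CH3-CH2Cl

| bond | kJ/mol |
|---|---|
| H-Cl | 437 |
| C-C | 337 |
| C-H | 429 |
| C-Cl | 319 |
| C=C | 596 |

ΔH ≈ −52 kJ

Bonds broken (reactants):
  C-H: 4 × 429 = 1716
  C=C: 1 × 596 = 596
  H-Cl: 1 × 437 = 437
  Σ(broken) = 2749 kJ
Bonds formed (products):
  C-C: 1 × 337 = 337
  C-Cl: 1 × 319 = 319
  C-H: 5 × 429 = 2145
  Σ(formed) = 2801 kJ
ΔH = Σ(broken) − Σ(formed) = 2749 − 2801 = −52 kJ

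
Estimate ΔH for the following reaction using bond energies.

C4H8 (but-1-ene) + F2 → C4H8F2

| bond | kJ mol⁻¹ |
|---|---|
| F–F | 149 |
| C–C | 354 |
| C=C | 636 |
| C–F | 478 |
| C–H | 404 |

ΔH ≈ −525 kJ

Bonds broken (reactants):
  C–C: 2 × 354 = 708
  C–H: 8 × 404 = 3232
  C=C: 1 × 636 = 636
  F–F: 1 × 149 = 149
  Σ(broken) = 4725 kJ
Bonds formed (products):
  C–C: 3 × 354 = 1062
  C–F: 2 × 478 = 956
  C–H: 8 × 404 = 3232
  Σ(formed) = 5250 kJ
ΔH = Σ(broken) − Σ(formed) = 4725 − 5250 = −525 kJ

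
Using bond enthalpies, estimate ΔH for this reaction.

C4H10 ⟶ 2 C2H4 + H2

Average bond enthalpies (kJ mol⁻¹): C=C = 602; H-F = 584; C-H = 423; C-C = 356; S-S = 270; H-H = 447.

Bonds broken (reactants):
  C-C: 3 × 356 = 1068
  C-H: 10 × 423 = 4230
  Σ(broken) = 5298 kJ
Bonds formed (products):
  C-H: 8 × 423 = 3384
  C=C: 2 × 602 = 1204
  H-H: 1 × 447 = 447
  Σ(formed) = 5035 kJ
ΔH = Σ(broken) − Σ(formed) = 5298 − 5035 = +263 kJ

ΔH ≈ +263 kJ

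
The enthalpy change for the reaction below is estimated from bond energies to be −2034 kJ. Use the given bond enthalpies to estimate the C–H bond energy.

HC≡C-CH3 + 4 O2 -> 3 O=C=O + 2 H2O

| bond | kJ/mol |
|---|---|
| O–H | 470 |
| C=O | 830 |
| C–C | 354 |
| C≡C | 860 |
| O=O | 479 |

D(C–H) ≈ 424 kJ/mol

Let D be the C–H bond energy.
Σ(broken) = 1×860 + 1×354 + 4×D + 4×479 = 3130 + 4D
Σ(formed) = 6×830 + 4×470 = 6860
ΔH = Σ(broken) − Σ(formed) = (3130 + 4D) − (6860) = −3730 + 4D
Setting this equal to −2034 kJ gives 4D = 1696, so D = 424 kJ/mol.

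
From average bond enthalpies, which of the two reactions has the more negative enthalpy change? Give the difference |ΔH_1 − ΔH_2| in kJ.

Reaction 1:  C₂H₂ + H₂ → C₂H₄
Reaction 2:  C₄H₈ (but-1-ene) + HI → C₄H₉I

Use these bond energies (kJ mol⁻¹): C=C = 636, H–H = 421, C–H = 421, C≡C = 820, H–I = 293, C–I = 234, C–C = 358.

Reaction 1:
  Bonds broken (reactants):
    C≡C: 1 × 820 = 820
    C–H: 2 × 421 = 842
    H–H: 1 × 421 = 421
    Σ(broken) = 2083 kJ
  Bonds formed (products):
    C–H: 4 × 421 = 1684
    C=C: 1 × 636 = 636
    Σ(formed) = 2320 kJ
  ΔH_1 = 2083 − 2320 = −237 kJ
Reaction 2:
  Bonds broken (reactants):
    C–C: 2 × 358 = 716
    C–H: 8 × 421 = 3368
    C=C: 1 × 636 = 636
    H–I: 1 × 293 = 293
    Σ(broken) = 5013 kJ
  Bonds formed (products):
    C–C: 3 × 358 = 1074
    C–H: 9 × 421 = 3789
    C–I: 1 × 234 = 234
    Σ(formed) = 5097 kJ
  ΔH_2 = 5013 − 5097 = −84 kJ
ΔH_1 − ΔH_2 = −153 kJ, so reaction 1 has the more negative ΔH; |ΔH_1 − ΔH_2| = 153 kJ.

Reaction 1, by 153 kJ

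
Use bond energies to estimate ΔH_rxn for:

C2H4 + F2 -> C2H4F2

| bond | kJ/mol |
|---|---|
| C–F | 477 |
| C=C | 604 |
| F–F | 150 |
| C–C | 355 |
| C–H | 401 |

Bonds broken (reactants):
  C–H: 4 × 401 = 1604
  C=C: 1 × 604 = 604
  F–F: 1 × 150 = 150
  Σ(broken) = 2358 kJ
Bonds formed (products):
  C–C: 1 × 355 = 355
  C–F: 2 × 477 = 954
  C–H: 4 × 401 = 1604
  Σ(formed) = 2913 kJ
ΔH = Σ(broken) − Σ(formed) = 2358 − 2913 = −555 kJ

ΔH ≈ −555 kJ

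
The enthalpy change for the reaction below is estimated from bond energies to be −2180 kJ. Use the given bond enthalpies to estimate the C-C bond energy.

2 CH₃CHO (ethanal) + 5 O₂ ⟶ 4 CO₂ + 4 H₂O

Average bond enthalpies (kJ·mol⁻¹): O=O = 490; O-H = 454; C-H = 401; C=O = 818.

D(C-C) ≈ 351 kJ/mol

Let D be the C-C bond energy.
Σ(broken) = 2×D + 8×401 + 2×818 + 5×490 = 7294 + 2D
Σ(formed) = 8×818 + 8×454 = 10176
ΔH = Σ(broken) − Σ(formed) = (7294 + 2D) − (10176) = −2882 + 2D
Setting this equal to −2180 kJ gives 2D = 702, so D = 351 kJ/mol.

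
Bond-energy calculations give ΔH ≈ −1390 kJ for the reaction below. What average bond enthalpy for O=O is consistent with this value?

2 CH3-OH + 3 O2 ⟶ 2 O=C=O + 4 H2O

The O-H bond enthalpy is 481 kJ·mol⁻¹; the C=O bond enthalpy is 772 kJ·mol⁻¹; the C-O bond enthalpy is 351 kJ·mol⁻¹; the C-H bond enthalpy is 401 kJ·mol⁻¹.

Let D be the O=O bond energy.
Σ(broken) = 6×401 + 2×351 + 2×481 + 3×D = 4070 + 3D
Σ(formed) = 4×772 + 8×481 = 6936
ΔH = Σ(broken) − Σ(formed) = (4070 + 3D) − (6936) = −2866 + 3D
Setting this equal to −1390 kJ gives 3D = 1476, so D = 492 kJ/mol.

D(O=O) ≈ 492 kJ/mol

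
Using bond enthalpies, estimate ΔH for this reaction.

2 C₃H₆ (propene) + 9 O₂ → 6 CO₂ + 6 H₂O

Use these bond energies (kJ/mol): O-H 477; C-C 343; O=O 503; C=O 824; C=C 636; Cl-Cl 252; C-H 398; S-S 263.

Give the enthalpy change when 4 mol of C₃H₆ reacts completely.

ΔH = −8702 kJ

Bonds broken (reactants):
  C-C: 2 × 343 = 686
  C-H: 12 × 398 = 4776
  C=C: 2 × 636 = 1272
  O=O: 9 × 503 = 4527
  Σ(broken) = 11261 kJ
Bonds formed (products):
  C=O: 12 × 824 = 9888
  O-H: 12 × 477 = 5724
  Σ(formed) = 15612 kJ
ΔH = Σ(broken) − Σ(formed) = 11261 − 15612 = −4351 kJ
For 2× the reaction as written: 2 × (−4351) = −8702 kJ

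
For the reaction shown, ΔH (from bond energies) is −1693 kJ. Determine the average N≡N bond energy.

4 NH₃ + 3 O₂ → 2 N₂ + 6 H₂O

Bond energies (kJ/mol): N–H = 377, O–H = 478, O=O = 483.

Let D be the N≡N bond energy.
Σ(broken) = 12×377 + 3×483 = 5973
Σ(formed) = 2×D + 12×478 = 5736 + 2D
ΔH = Σ(broken) − Σ(formed) = (5973) − (5736 + 2D) = +237 − 2D
Setting this equal to −1693 kJ gives 2D = 1930, so D = 965 kJ/mol.

D(N≡N) ≈ 965 kJ/mol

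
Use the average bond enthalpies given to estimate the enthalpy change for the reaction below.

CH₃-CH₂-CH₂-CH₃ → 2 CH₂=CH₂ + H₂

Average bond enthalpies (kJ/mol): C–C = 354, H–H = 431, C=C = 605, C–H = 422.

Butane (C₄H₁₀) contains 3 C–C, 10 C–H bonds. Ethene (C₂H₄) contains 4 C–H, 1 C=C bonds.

ΔH ≈ +265 kJ

Bonds broken (reactants):
  C–C: 3 × 354 = 1062
  C–H: 10 × 422 = 4220
  Σ(broken) = 5282 kJ
Bonds formed (products):
  C–H: 8 × 422 = 3376
  C=C: 2 × 605 = 1210
  H–H: 1 × 431 = 431
  Σ(formed) = 5017 kJ
ΔH = Σ(broken) − Σ(formed) = 5282 − 5017 = +265 kJ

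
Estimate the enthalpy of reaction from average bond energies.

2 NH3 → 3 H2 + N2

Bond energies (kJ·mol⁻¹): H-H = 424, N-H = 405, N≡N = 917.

ΔH ≈ +241 kJ

Bonds broken (reactants):
  N-H: 6 × 405 = 2430
  Σ(broken) = 2430 kJ
Bonds formed (products):
  H-H: 3 × 424 = 1272
  N≡N: 1 × 917 = 917
  Σ(formed) = 2189 kJ
ΔH = Σ(broken) − Σ(formed) = 2430 − 2189 = +241 kJ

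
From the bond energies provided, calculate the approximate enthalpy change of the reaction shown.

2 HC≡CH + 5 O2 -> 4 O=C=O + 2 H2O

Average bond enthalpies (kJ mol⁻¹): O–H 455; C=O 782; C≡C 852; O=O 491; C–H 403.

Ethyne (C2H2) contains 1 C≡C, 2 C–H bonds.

ΔH ≈ −2305 kJ

Bonds broken (reactants):
  C≡C: 2 × 852 = 1704
  C–H: 4 × 403 = 1612
  O=O: 5 × 491 = 2455
  Σ(broken) = 5771 kJ
Bonds formed (products):
  C=O: 8 × 782 = 6256
  O–H: 4 × 455 = 1820
  Σ(formed) = 8076 kJ
ΔH = Σ(broken) − Σ(formed) = 5771 − 8076 = −2305 kJ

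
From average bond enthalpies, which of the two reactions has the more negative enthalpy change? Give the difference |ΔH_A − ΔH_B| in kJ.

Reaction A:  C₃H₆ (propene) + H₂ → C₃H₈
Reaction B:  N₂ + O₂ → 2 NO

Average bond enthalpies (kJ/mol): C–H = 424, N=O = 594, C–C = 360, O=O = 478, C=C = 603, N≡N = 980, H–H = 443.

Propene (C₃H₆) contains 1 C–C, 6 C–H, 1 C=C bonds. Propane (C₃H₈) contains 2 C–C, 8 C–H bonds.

Reaction A:
  Bonds broken (reactants):
    C–C: 1 × 360 = 360
    C–H: 6 × 424 = 2544
    C=C: 1 × 603 = 603
    H–H: 1 × 443 = 443
    Σ(broken) = 3950 kJ
  Bonds formed (products):
    C–C: 2 × 360 = 720
    C–H: 8 × 424 = 3392
    Σ(formed) = 4112 kJ
  ΔH_A = 3950 − 4112 = −162 kJ
Reaction B:
  Bonds broken (reactants):
    N≡N: 1 × 980 = 980
    O=O: 1 × 478 = 478
    Σ(broken) = 1458 kJ
  Bonds formed (products):
    N=O: 2 × 594 = 1188
    Σ(formed) = 1188 kJ
  ΔH_B = 1458 − 1188 = +270 kJ
ΔH_A − ΔH_B = −432 kJ, so reaction A has the more negative ΔH; |ΔH_A − ΔH_B| = 432 kJ.

Reaction A, by 432 kJ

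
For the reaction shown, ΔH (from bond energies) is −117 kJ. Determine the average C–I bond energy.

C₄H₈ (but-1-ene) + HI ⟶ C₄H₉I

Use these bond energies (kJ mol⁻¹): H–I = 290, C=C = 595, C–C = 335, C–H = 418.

Let D be the C–I bond energy.
Σ(broken) = 2×335 + 8×418 + 1×595 + 1×290 = 4899
Σ(formed) = 3×335 + 9×418 + 1×D = 4767 + D
ΔH = Σ(broken) − Σ(formed) = (4899) − (4767 + D) = +132 − D
Setting this equal to −117 kJ gives D = 249 kJ/mol.

D(C–I) ≈ 249 kJ/mol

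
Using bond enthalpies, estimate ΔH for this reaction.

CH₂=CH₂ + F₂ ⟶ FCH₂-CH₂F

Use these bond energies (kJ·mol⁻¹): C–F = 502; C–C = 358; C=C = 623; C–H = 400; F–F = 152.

ΔH ≈ −587 kJ

Bonds broken (reactants):
  C–H: 4 × 400 = 1600
  C=C: 1 × 623 = 623
  F–F: 1 × 152 = 152
  Σ(broken) = 2375 kJ
Bonds formed (products):
  C–C: 1 × 358 = 358
  C–F: 2 × 502 = 1004
  C–H: 4 × 400 = 1600
  Σ(formed) = 2962 kJ
ΔH = Σ(broken) − Σ(formed) = 2375 − 2962 = −587 kJ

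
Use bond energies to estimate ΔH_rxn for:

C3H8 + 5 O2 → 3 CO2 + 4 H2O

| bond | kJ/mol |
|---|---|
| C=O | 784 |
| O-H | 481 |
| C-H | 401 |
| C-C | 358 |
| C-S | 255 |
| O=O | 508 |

ΔH ≈ −2088 kJ

Bonds broken (reactants):
  C-C: 2 × 358 = 716
  C-H: 8 × 401 = 3208
  O=O: 5 × 508 = 2540
  Σ(broken) = 6464 kJ
Bonds formed (products):
  C=O: 6 × 784 = 4704
  O-H: 8 × 481 = 3848
  Σ(formed) = 8552 kJ
ΔH = Σ(broken) − Σ(formed) = 6464 − 8552 = −2088 kJ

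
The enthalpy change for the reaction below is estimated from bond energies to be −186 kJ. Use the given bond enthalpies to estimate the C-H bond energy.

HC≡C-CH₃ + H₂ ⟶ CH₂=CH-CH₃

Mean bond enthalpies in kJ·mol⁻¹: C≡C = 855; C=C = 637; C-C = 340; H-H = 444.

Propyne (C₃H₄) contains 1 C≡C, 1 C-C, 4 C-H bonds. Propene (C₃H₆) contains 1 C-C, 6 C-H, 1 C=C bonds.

Let D be the C-H bond energy.
Σ(broken) = 1×855 + 1×340 + 4×D + 1×444 = 1639 + 4D
Σ(formed) = 1×340 + 6×D + 1×637 = 977 + 6D
ΔH = Σ(broken) − Σ(formed) = (1639 + 4D) − (977 + 6D) = +662 − 2D
Setting this equal to −186 kJ gives 2D = 848, so D = 424 kJ/mol.

D(C-H) ≈ 424 kJ/mol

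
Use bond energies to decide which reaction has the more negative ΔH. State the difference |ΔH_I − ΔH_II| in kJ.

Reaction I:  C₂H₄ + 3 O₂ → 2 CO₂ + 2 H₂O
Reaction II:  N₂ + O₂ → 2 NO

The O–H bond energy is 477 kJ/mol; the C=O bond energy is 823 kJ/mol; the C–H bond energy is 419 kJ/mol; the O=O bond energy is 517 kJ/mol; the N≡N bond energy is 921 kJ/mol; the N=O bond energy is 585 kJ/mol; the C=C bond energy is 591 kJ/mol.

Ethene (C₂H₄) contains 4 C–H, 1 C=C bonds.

Reaction I, by 1650 kJ

Reaction I:
  Bonds broken (reactants):
    C–H: 4 × 419 = 1676
    C=C: 1 × 591 = 591
    O=O: 3 × 517 = 1551
    Σ(broken) = 3818 kJ
  Bonds formed (products):
    C=O: 4 × 823 = 3292
    O–H: 4 × 477 = 1908
    Σ(formed) = 5200 kJ
  ΔH_I = 3818 − 5200 = −1382 kJ
Reaction II:
  Bonds broken (reactants):
    N≡N: 1 × 921 = 921
    O=O: 1 × 517 = 517
    Σ(broken) = 1438 kJ
  Bonds formed (products):
    N=O: 2 × 585 = 1170
    Σ(formed) = 1170 kJ
  ΔH_II = 1438 − 1170 = +268 kJ
ΔH_I − ΔH_II = −1650 kJ, so reaction I has the more negative ΔH; |ΔH_I − ΔH_II| = 1650 kJ.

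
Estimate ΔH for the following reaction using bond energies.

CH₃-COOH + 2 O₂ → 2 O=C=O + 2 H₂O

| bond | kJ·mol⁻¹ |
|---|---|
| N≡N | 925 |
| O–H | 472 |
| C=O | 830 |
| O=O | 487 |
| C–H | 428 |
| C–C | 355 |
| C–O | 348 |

Bonds broken (reactants):
  C–C: 1 × 355 = 355
  C–H: 3 × 428 = 1284
  C–O: 1 × 348 = 348
  C=O: 1 × 830 = 830
  O–H: 1 × 472 = 472
  O=O: 2 × 487 = 974
  Σ(broken) = 4263 kJ
Bonds formed (products):
  C=O: 4 × 830 = 3320
  O–H: 4 × 472 = 1888
  Σ(formed) = 5208 kJ
ΔH = Σ(broken) − Σ(formed) = 4263 − 5208 = −945 kJ

ΔH ≈ −945 kJ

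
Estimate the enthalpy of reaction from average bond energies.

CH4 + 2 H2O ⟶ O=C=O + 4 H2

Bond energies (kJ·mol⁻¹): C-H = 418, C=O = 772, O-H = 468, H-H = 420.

Bonds broken (reactants):
  C-H: 4 × 418 = 1672
  O-H: 4 × 468 = 1872
  Σ(broken) = 3544 kJ
Bonds formed (products):
  C=O: 2 × 772 = 1544
  H-H: 4 × 420 = 1680
  Σ(formed) = 3224 kJ
ΔH = Σ(broken) − Σ(formed) = 3544 − 3224 = +320 kJ

ΔH ≈ +320 kJ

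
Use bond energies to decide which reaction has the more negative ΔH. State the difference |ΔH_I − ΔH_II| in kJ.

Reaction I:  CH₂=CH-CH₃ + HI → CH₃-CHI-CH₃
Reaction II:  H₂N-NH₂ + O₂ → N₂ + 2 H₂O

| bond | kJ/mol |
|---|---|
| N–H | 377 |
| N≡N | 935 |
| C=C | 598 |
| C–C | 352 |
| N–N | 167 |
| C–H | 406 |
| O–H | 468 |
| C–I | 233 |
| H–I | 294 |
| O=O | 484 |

Reaction I:
  Bonds broken (reactants):
    C–C: 1 × 352 = 352
    C–H: 6 × 406 = 2436
    C=C: 1 × 598 = 598
    H–I: 1 × 294 = 294
    Σ(broken) = 3680 kJ
  Bonds formed (products):
    C–C: 2 × 352 = 704
    C–H: 7 × 406 = 2842
    C–I: 1 × 233 = 233
    Σ(formed) = 3779 kJ
  ΔH_I = 3680 − 3779 = −99 kJ
Reaction II:
  Bonds broken (reactants):
    N–H: 4 × 377 = 1508
    N–N: 1 × 167 = 167
    O=O: 1 × 484 = 484
    Σ(broken) = 2159 kJ
  Bonds formed (products):
    N≡N: 1 × 935 = 935
    O–H: 4 × 468 = 1872
    Σ(formed) = 2807 kJ
  ΔH_II = 2159 − 2807 = −648 kJ
ΔH_I − ΔH_II = +549 kJ, so reaction II has the more negative ΔH; |ΔH_I − ΔH_II| = 549 kJ.

Reaction II, by 549 kJ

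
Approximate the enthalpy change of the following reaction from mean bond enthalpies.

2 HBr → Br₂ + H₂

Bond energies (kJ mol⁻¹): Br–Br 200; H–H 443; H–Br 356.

ΔH ≈ +69 kJ

Bonds broken (reactants):
  H–Br: 2 × 356 = 712
  Σ(broken) = 712 kJ
Bonds formed (products):
  Br–Br: 1 × 200 = 200
  H–H: 1 × 443 = 443
  Σ(formed) = 643 kJ
ΔH = Σ(broken) − Σ(formed) = 712 − 643 = +69 kJ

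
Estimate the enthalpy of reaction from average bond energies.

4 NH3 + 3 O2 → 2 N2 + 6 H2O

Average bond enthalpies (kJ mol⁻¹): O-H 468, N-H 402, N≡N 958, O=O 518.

Bonds broken (reactants):
  N-H: 12 × 402 = 4824
  O=O: 3 × 518 = 1554
  Σ(broken) = 6378 kJ
Bonds formed (products):
  N≡N: 2 × 958 = 1916
  O-H: 12 × 468 = 5616
  Σ(formed) = 7532 kJ
ΔH = Σ(broken) − Σ(formed) = 6378 − 7532 = −1154 kJ

ΔH ≈ −1154 kJ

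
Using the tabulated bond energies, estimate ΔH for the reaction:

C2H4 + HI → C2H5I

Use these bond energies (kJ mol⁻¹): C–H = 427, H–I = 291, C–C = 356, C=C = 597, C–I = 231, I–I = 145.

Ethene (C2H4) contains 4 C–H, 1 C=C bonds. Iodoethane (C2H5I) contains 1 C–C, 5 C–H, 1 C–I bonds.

ΔH ≈ −126 kJ

Bonds broken (reactants):
  C–H: 4 × 427 = 1708
  C=C: 1 × 597 = 597
  H–I: 1 × 291 = 291
  Σ(broken) = 2596 kJ
Bonds formed (products):
  C–C: 1 × 356 = 356
  C–H: 5 × 427 = 2135
  C–I: 1 × 231 = 231
  Σ(formed) = 2722 kJ
ΔH = Σ(broken) − Σ(formed) = 2596 − 2722 = −126 kJ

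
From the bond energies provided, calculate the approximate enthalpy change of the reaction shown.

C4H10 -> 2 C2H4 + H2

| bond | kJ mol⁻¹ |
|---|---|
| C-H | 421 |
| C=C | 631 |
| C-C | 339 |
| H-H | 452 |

Bonds broken (reactants):
  C-C: 3 × 339 = 1017
  C-H: 10 × 421 = 4210
  Σ(broken) = 5227 kJ
Bonds formed (products):
  C-H: 8 × 421 = 3368
  C=C: 2 × 631 = 1262
  H-H: 1 × 452 = 452
  Σ(formed) = 5082 kJ
ΔH = Σ(broken) − Σ(formed) = 5227 − 5082 = +145 kJ

ΔH ≈ +145 kJ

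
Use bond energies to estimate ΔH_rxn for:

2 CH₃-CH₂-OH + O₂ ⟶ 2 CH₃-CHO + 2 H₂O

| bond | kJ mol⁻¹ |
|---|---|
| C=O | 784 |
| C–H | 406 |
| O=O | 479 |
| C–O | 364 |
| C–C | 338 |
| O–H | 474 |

ΔH ≈ −497 kJ

Bonds broken (reactants):
  C–C: 2 × 338 = 676
  C–H: 10 × 406 = 4060
  C–O: 2 × 364 = 728
  O–H: 2 × 474 = 948
  O=O: 1 × 479 = 479
  Σ(broken) = 6891 kJ
Bonds formed (products):
  C–C: 2 × 338 = 676
  C–H: 8 × 406 = 3248
  C=O: 2 × 784 = 1568
  O–H: 4 × 474 = 1896
  Σ(formed) = 7388 kJ
ΔH = Σ(broken) − Σ(formed) = 6891 − 7388 = −497 kJ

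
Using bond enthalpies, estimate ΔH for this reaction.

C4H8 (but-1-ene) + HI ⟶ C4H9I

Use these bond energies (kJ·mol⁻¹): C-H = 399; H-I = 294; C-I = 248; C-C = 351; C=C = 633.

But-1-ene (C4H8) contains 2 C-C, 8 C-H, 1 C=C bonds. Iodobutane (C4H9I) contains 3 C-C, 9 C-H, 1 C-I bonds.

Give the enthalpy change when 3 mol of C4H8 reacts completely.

Bonds broken (reactants):
  C-C: 2 × 351 = 702
  C-H: 8 × 399 = 3192
  C=C: 1 × 633 = 633
  H-I: 1 × 294 = 294
  Σ(broken) = 4821 kJ
Bonds formed (products):
  C-C: 3 × 351 = 1053
  C-H: 9 × 399 = 3591
  C-I: 1 × 248 = 248
  Σ(formed) = 4892 kJ
ΔH = Σ(broken) − Σ(formed) = 4821 − 4892 = −71 kJ
For 3× the reaction as written: 3 × (−71) = −213 kJ

ΔH = −213 kJ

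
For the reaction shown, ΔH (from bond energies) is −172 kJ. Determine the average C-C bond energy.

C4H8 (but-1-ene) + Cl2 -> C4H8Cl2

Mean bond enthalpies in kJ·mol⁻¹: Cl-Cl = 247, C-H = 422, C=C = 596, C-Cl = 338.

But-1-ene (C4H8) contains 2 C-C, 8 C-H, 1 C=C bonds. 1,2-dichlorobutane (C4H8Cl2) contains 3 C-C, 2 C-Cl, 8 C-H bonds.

Let D be the C-C bond energy.
Σ(broken) = 2×D + 8×422 + 1×596 + 1×247 = 4219 + 2D
Σ(formed) = 3×D + 2×338 + 8×422 = 4052 + 3D
ΔH = Σ(broken) − Σ(formed) = (4219 + 2D) − (4052 + 3D) = +167 − D
Setting this equal to −172 kJ gives D = 339 kJ/mol.

D(C-C) ≈ 339 kJ/mol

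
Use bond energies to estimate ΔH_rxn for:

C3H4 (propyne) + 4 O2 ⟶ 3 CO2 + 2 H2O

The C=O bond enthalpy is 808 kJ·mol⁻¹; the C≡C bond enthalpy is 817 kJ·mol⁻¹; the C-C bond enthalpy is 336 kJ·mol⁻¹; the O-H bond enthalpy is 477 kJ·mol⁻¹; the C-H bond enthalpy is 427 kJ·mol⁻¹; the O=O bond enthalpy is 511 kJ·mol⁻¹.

Bonds broken (reactants):
  C≡C: 1 × 817 = 817
  C-C: 1 × 336 = 336
  C-H: 4 × 427 = 1708
  O=O: 4 × 511 = 2044
  Σ(broken) = 4905 kJ
Bonds formed (products):
  C=O: 6 × 808 = 4848
  O-H: 4 × 477 = 1908
  Σ(formed) = 6756 kJ
ΔH = Σ(broken) − Σ(formed) = 4905 − 6756 = −1851 kJ

ΔH ≈ −1851 kJ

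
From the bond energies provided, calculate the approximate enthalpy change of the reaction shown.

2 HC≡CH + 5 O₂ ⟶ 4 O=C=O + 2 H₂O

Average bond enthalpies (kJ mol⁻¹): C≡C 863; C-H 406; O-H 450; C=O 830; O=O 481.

Bonds broken (reactants):
  C≡C: 2 × 863 = 1726
  C-H: 4 × 406 = 1624
  O=O: 5 × 481 = 2405
  Σ(broken) = 5755 kJ
Bonds formed (products):
  C=O: 8 × 830 = 6640
  O-H: 4 × 450 = 1800
  Σ(formed) = 8440 kJ
ΔH = Σ(broken) − Σ(formed) = 5755 − 8440 = −2685 kJ

ΔH ≈ −2685 kJ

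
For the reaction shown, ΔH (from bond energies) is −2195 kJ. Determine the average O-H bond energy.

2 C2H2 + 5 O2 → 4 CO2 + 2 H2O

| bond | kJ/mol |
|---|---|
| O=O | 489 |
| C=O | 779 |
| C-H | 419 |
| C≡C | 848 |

Let D be the O-H bond energy.
Σ(broken) = 2×848 + 4×419 + 5×489 = 5817
Σ(formed) = 8×779 + 4×D = 6232 + 4D
ΔH = Σ(broken) − Σ(formed) = (5817) − (6232 + 4D) = −415 − 4D
Setting this equal to −2195 kJ gives 4D = 1780, so D = 445 kJ/mol.

D(O-H) ≈ 445 kJ/mol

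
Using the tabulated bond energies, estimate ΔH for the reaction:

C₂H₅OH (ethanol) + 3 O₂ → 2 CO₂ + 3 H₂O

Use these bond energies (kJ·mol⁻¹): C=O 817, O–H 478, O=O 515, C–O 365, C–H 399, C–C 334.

Bonds broken (reactants):
  C–C: 1 × 334 = 334
  C–H: 5 × 399 = 1995
  C–O: 1 × 365 = 365
  O–H: 1 × 478 = 478
  O=O: 3 × 515 = 1545
  Σ(broken) = 4717 kJ
Bonds formed (products):
  C=O: 4 × 817 = 3268
  O–H: 6 × 478 = 2868
  Σ(formed) = 6136 kJ
ΔH = Σ(broken) − Σ(formed) = 4717 − 6136 = −1419 kJ

ΔH ≈ −1419 kJ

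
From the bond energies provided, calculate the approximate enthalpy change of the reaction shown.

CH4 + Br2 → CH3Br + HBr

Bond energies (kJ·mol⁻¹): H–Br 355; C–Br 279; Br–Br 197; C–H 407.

ΔH ≈ −30 kJ

Bonds broken (reactants):
  Br–Br: 1 × 197 = 197
  C–H: 4 × 407 = 1628
  Σ(broken) = 1825 kJ
Bonds formed (products):
  C–Br: 1 × 279 = 279
  C–H: 3 × 407 = 1221
  H–Br: 1 × 355 = 355
  Σ(formed) = 1855 kJ
ΔH = Σ(broken) − Σ(formed) = 1825 − 1855 = −30 kJ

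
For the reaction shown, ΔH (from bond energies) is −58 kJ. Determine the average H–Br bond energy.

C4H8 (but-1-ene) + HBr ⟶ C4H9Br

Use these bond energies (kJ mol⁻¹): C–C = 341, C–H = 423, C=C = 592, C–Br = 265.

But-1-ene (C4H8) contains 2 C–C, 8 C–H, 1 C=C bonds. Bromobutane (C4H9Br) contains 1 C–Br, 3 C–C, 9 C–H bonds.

D(H–Br) ≈ 379 kJ/mol

Let D be the H–Br bond energy.
Σ(broken) = 2×341 + 8×423 + 1×592 + 1×D = 4658 + D
Σ(formed) = 1×265 + 3×341 + 9×423 = 5095
ΔH = Σ(broken) − Σ(formed) = (4658 + D) − (5095) = −437 + D
Setting this equal to −58 kJ gives D = 379 kJ/mol.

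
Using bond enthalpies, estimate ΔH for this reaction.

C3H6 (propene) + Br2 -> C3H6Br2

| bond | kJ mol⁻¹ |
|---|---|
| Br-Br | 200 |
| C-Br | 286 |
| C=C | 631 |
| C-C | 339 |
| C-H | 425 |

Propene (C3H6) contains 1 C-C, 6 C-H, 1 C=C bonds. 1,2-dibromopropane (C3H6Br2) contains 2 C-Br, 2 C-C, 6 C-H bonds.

Bonds broken (reactants):
  Br-Br: 1 × 200 = 200
  C-C: 1 × 339 = 339
  C-H: 6 × 425 = 2550
  C=C: 1 × 631 = 631
  Σ(broken) = 3720 kJ
Bonds formed (products):
  C-Br: 2 × 286 = 572
  C-C: 2 × 339 = 678
  C-H: 6 × 425 = 2550
  Σ(formed) = 3800 kJ
ΔH = Σ(broken) − Σ(formed) = 3720 − 3800 = −80 kJ

ΔH ≈ −80 kJ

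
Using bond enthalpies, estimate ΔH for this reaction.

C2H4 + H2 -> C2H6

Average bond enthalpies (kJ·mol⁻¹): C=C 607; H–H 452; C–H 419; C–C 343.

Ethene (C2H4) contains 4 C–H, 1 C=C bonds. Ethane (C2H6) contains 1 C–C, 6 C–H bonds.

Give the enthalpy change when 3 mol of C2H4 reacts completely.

Bonds broken (reactants):
  C–H: 4 × 419 = 1676
  C=C: 1 × 607 = 607
  H–H: 1 × 452 = 452
  Σ(broken) = 2735 kJ
Bonds formed (products):
  C–C: 1 × 343 = 343
  C–H: 6 × 419 = 2514
  Σ(formed) = 2857 kJ
ΔH = Σ(broken) − Σ(formed) = 2735 − 2857 = −122 kJ
For 3× the reaction as written: 3 × (−122) = −366 kJ

ΔH = −366 kJ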